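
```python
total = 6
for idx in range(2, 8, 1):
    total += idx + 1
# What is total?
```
Trace:
  total=6
  total=9, idx=2
  total=13, idx=3
  total=18, idx=4
  total=24, idx=5
  total=31, idx=6
  total=39, idx=7

Final answer: 39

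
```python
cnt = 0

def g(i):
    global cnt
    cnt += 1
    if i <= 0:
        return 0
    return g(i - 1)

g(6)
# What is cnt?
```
Call trace:
g(i=6)
  g(i=5)
    g(i=4)
      g(i=3)
        g(i=2)
          g(i=1)
            g(i=0)
            -> return 0
          -> return 0
        -> return 0
      -> return 0
    -> return 0
  -> return 0
-> return 0

cnt is incremented once per call. g is entered once for each i = 6, 5, 4, 3, 2, 1, 0 (the i <= 0 call returns without recursing), i.e. 6 + 1 calls.
cnt = 7

Final answer: 7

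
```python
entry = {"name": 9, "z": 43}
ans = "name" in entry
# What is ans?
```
Trace:
  entry={'name': 9, 'z': 43}
  entry={'name': 9, 'z': 43}, ans=True

Final answer: True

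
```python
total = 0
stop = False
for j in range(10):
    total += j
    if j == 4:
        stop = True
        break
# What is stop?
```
Trace:
  total=0
  total=0, stop=False
  total=0, stop=False, j=0
  total=1, stop=False, j=1
  total=3, stop=False, j=2
  total=6, stop=False, j=3
  total=10, stop=True, j=4

Final answer: True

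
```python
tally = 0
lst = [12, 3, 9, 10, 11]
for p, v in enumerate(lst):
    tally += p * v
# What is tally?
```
Trace:
  tally=0
  tally=0, p=0, v=12
  tally=3, p=1, v=3
  tally=21, p=2, v=9
  tally=51, p=3, v=10
  tally=95, p=4, v=11

Final answer: 95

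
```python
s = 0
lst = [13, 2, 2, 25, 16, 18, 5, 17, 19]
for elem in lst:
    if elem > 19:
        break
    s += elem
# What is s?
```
Trace:
  s=0
  s=13, elem=13
  s=15, elem=2
  s=17, elem=2
  s=17, elem=25

Final answer: 17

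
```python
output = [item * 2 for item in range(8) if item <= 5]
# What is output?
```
Trace:
  item=0
  item=1
  item=2
  item=3
  item=4
  item=5
  item=6
  item=7
  output=[0, 2, 4, 6, 8, 10]

Final answer: [0, 2, 4, 6, 8, 10]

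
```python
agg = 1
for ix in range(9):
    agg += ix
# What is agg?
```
Trace:
  agg=1
  agg=1, ix=0
  agg=2, ix=1
  agg=4, ix=2
  agg=7, ix=3
  agg=11, ix=4
  agg=16, ix=5
  agg=22, ix=6
  agg=29, ix=7
  agg=37, ix=8

Final answer: 37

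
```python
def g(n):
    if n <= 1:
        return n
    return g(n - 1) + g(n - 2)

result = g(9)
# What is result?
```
Call trace (a repeated sub-call is expanded the first time; later identical calls just restate its return value):
g(n=9)
  g(n=8)
    g(n=7)
      g(n=6)
        g(n=5)
          g(n=4)
            g(n=3)
              g(n=2)
                g(n=1)
                -> return 1
                g(n=0)
                -> return 0
              -> return 1
              g(n=1)
              -> return 1
            -> return 2
            g(n=2) -> return 1  (same call as traced above)
          -> return 3
          g(n=3) -> return 2  (same call as traced above)
        -> return 5
        g(n=4) -> return 3  (same call as traced above)
      -> return 8
      g(n=5) -> return 5  (same call as traced above)
    -> return 13
    g(n=6) -> return 8  (same call as traced above)
  -> return 21
  g(n=7) -> return 13  (same call as traced above)
-> return 34

Final answer: 34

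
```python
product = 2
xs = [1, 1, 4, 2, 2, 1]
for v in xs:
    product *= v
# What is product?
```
Trace:
  product=2
  product=2, v=1
  product=2, v=1
  product=8, v=4
  product=16, v=2
  product=32, v=2
  product=32, v=1

Final answer: 32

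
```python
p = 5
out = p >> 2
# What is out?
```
Trace:
  p=5
  p=5, out=1

Final answer: 1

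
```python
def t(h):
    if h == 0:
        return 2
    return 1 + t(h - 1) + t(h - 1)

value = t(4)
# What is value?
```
Call trace (a repeated sub-call is expanded the first time; later identical calls just restate its return value):
t(h=4)
  t(h=3)
    t(h=2)
      t(h=1)
        t(h=0)
        -> return 2
        t(h=0)
        -> return 2
      -> return 5
      t(h=1) -> return 5  (same call as traced above)
    -> return 11
    t(h=2) -> return 11  (same call as traced above)
  -> return 23
  t(h=3) -> return 23  (same call as traced above)
-> return 47

Final answer: 47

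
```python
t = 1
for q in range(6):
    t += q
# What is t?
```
Trace:
  t=1
  t=1, q=0
  t=2, q=1
  t=4, q=2
  t=7, q=3
  t=11, q=4
  t=16, q=5

Final answer: 16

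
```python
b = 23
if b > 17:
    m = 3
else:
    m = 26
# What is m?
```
Trace:
  b=23
  b=23, m=3

Final answer: 3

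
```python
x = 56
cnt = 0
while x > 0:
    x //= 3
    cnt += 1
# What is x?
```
Trace:
  x=56
  x=56, cnt=0
  x=18, cnt=1
  x=6, cnt=2
  x=2, cnt=3
  x=0, cnt=4

Final answer: 0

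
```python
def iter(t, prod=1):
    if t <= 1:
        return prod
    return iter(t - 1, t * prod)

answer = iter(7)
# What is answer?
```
Call trace:
iter(t=7, prod=1)
  iter(t=6, prod=7)
    iter(t=5, prod=42)
      iter(t=4, prod=210)
        iter(t=3, prod=840)
          iter(t=2, prod=2520)
            iter(t=1, prod=5040)
            -> return 5040
          -> return 5040
        -> return 5040
      -> return 5040
    -> return 5040
  -> return 5040
-> return 5040

Final answer: 5040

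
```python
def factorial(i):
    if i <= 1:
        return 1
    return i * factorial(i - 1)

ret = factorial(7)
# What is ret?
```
Call trace:
factorial(i=7)
  factorial(i=6)
    factorial(i=5)
      factorial(i=4)
        factorial(i=3)
          factorial(i=2)
            factorial(i=1)
            -> return 1
          -> return 2
        -> return 6
      -> return 24
    -> return 120
  -> return 720
-> return 5040

Final answer: 5040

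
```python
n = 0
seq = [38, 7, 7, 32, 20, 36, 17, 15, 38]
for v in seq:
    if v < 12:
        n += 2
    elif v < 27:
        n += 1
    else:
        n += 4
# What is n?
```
Trace:
  n=0
  n=4, v=38
  n=6, v=7
  n=8, v=7
  n=12, v=32
  n=13, v=20
  n=17, v=36
  n=18, v=17
  n=19, v=15
  n=23, v=38

Final answer: 23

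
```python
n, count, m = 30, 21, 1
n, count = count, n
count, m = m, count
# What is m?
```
Trace:
  n=30, count=21, m=1
  n=21, count=30, m=1
  n=21, count=1, m=30

Final answer: 30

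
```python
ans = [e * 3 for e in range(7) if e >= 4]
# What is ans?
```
Trace:
  e=0
  e=1
  e=2
  e=3
  e=4
  e=5
  e=6
  ans=[12, 15, 18]

Final answer: [12, 15, 18]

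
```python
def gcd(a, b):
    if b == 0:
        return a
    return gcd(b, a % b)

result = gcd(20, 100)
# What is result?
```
Call trace:
gcd(a=20, b=100)
  gcd(a=100, b=20)
    gcd(a=20, b=0)
    -> return 20
  -> return 20
-> return 20

Final answer: 20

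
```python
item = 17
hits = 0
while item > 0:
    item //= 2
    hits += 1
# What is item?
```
Trace:
  item=17
  item=17, hits=0
  item=8, hits=1
  item=4, hits=2
  item=2, hits=3
  item=1, hits=4
  item=0, hits=5

Final answer: 0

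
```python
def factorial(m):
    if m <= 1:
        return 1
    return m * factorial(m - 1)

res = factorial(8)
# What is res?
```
Call trace:
factorial(m=8)
  factorial(m=7)
    factorial(m=6)
      factorial(m=5)
        factorial(m=4)
          factorial(m=3)
            factorial(m=2)
              factorial(m=1)
              -> return 1
            -> return 2
          -> return 6
        -> return 24
      -> return 120
    -> return 720
  -> return 5040
-> return 40320

Final answer: 40320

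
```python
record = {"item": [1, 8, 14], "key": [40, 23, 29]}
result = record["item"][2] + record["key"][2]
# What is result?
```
Trace:
  record={'item': [1, 8, 14], 'key': [40, 23, 29]}
  record={'item': [1, 8, 14], 'key': [40, 23, 29]}, result=43

Final answer: 43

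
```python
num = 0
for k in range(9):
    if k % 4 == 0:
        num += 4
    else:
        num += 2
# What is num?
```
Trace:
  num=0
  num=4, k=0
  num=6, k=1
  num=8, k=2
  num=10, k=3
  num=14, k=4
  num=16, k=5
  num=18, k=6
  num=20, k=7
  num=24, k=8

Final answer: 24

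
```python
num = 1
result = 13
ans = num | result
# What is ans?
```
Trace:
  num=1
  num=1, result=13
  num=1, result=13, ans=13

Final answer: 13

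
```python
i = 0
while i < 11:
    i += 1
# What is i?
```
Trace:
  i=0
  i=1
  i=2
  i=3
  i=4
  i=5
  i=6
  i=7
  i=8
  i=9
  i=10
  i=11

Final answer: 11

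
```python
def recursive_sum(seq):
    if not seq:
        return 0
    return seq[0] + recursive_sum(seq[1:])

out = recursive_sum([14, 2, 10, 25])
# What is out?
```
Call trace:
recursive_sum(seq=[14, 2, 10, 25])
  recursive_sum(seq=[2, 10, 25])
    recursive_sum(seq=[10, 25])
      recursive_sum(seq=[25])
        recursive_sum(seq=[])
        -> return 0
      -> return 25
    -> return 35
  -> return 37
-> return 51

Final answer: 51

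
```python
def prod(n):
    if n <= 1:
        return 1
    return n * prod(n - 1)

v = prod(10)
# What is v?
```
Call trace:
prod(n=10)
  prod(n=9)
    prod(n=8)
      prod(n=7)
        prod(n=6)
          prod(n=5)
            prod(n=4)
              prod(n=3)
                prod(n=2)
                  prod(n=1)
                  -> return 1
                -> return 2
              -> return 6
            -> return 24
          -> return 120
        -> return 720
      -> return 5040
    -> return 40320
  -> return 362880
-> return 3628800

Final answer: 3628800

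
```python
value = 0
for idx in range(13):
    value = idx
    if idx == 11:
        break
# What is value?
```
Trace:
  value=0
  value=0, idx=0
  value=1, idx=1
  value=2, idx=2
  value=3, idx=3
  value=4, idx=4
  value=5, idx=5
  value=6, idx=6
  value=7, idx=7
  value=8, idx=8
  value=9, idx=9
  value=10, idx=10
  value=11, idx=11

Final answer: 11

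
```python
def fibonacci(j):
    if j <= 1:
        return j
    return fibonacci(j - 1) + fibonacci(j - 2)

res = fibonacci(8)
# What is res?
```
Call trace (a repeated sub-call is expanded the first time; later identical calls just restate its return value):
fibonacci(j=8)
  fibonacci(j=7)
    fibonacci(j=6)
      fibonacci(j=5)
        fibonacci(j=4)
          fibonacci(j=3)
            fibonacci(j=2)
              fibonacci(j=1)
              -> return 1
              fibonacci(j=0)
              -> return 0
            -> return 1
            fibonacci(j=1)
            -> return 1
          -> return 2
          fibonacci(j=2) -> return 1  (same call as traced above)
        -> return 3
        fibonacci(j=3) -> return 2  (same call as traced above)
      -> return 5
      fibonacci(j=4) -> return 3  (same call as traced above)
    -> return 8
    fibonacci(j=5) -> return 5  (same call as traced above)
  -> return 13
  fibonacci(j=6) -> return 8  (same call as traced above)
-> return 21

Final answer: 21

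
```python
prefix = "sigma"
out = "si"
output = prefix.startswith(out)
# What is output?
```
Trace:
  prefix='sigma'
  prefix='sigma', out='si'
  prefix='sigma', out='si', output=True

Final answer: True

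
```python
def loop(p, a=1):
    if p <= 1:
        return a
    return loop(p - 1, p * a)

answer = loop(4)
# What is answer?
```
Call trace:
loop(p=4, a=1)
  loop(p=3, a=4)
    loop(p=2, a=12)
      loop(p=1, a=24)
      -> return 24
    -> return 24
  -> return 24
-> return 24

Final answer: 24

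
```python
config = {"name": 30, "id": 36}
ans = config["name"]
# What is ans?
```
Trace:
  config={'name': 30, 'id': 36}
  config={'name': 30, 'id': 36}, ans=30

Final answer: 30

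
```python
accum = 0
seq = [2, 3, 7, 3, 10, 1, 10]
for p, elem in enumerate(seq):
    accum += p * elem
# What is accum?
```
Trace:
  accum=0
  accum=0, p=0, elem=2
  accum=3, p=1, elem=3
  accum=17, p=2, elem=7
  accum=26, p=3, elem=3
  accum=66, p=4, elem=10
  accum=71, p=5, elem=1
  accum=131, p=6, elem=10

Final answer: 131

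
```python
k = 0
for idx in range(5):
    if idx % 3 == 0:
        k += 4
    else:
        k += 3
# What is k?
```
Trace:
  k=0
  k=4, idx=0
  k=7, idx=1
  k=10, idx=2
  k=14, idx=3
  k=17, idx=4

Final answer: 17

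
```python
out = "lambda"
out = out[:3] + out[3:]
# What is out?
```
Trace:
  out='lambda'
  out='lambda'

Final answer: 'lambda'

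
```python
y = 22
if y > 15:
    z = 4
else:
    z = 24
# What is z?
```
Trace:
  y=22
  y=22, z=4

Final answer: 4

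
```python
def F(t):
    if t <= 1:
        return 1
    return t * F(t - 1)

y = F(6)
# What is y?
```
Call trace:
F(t=6)
  F(t=5)
    F(t=4)
      F(t=3)
        F(t=2)
          F(t=1)
          -> return 1
        -> return 2
      -> return 6
    -> return 24
  -> return 120
-> return 720

Final answer: 720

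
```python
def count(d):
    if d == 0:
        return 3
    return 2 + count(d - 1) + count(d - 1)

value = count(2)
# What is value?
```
Call trace (a repeated sub-call is expanded the first time; later identical calls just restate its return value):
count(d=2)
  count(d=1)
    count(d=0)
    -> return 3
    count(d=0)
    -> return 3
  -> return 8
  count(d=1) -> return 8  (same call as traced above)
-> return 18

Final answer: 18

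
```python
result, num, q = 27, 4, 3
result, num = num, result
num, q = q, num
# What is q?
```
Trace:
  result=27, num=4, q=3
  result=4, num=27, q=3
  result=4, num=3, q=27

Final answer: 27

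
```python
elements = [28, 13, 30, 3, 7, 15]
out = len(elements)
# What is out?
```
Trace:
  elements=[28, 13, 30, 3, 7, 15]
  elements=[28, 13, 30, 3, 7, 15], out=6

Final answer: 6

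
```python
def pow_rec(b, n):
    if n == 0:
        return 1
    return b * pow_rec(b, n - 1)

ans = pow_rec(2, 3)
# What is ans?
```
Call trace:
pow_rec(b=2, n=3)
  pow_rec(b=2, n=2)
    pow_rec(b=2, n=1)
      pow_rec(b=2, n=0)
      -> return 1
    -> return 2
  -> return 4
-> return 8

Final answer: 8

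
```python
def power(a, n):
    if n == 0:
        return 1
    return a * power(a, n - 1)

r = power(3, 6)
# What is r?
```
Call trace:
power(a=3, n=6)
  power(a=3, n=5)
    power(a=3, n=4)
      power(a=3, n=3)
        power(a=3, n=2)
          power(a=3, n=1)
            power(a=3, n=0)
            -> return 1
          -> return 3
        -> return 9
      -> return 27
    -> return 81
  -> return 243
-> return 729

Final answer: 729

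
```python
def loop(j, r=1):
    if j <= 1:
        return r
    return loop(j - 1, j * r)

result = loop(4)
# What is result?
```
Call trace:
loop(j=4, r=1)
  loop(j=3, r=4)
    loop(j=2, r=12)
      loop(j=1, r=24)
      -> return 24
    -> return 24
  -> return 24
-> return 24

Final answer: 24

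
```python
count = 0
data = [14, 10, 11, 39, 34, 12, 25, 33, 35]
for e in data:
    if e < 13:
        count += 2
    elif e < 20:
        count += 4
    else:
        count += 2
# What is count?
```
Trace:
  count=0
  count=4, e=14
  count=6, e=10
  count=8, e=11
  count=10, e=39
  count=12, e=34
  count=14, e=12
  count=16, e=25
  count=18, e=33
  count=20, e=35

Final answer: 20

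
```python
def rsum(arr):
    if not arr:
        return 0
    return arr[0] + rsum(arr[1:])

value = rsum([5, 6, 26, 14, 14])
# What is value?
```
Call trace:
rsum(arr=[5, 6, 26, 14, 14])
  rsum(arr=[6, 26, 14, 14])
    rsum(arr=[26, 14, 14])
      rsum(arr=[14, 14])
        rsum(arr=[14])
          rsum(arr=[])
          -> return 0
        -> return 14
      -> return 28
    -> return 54
  -> return 60
-> return 65

Final answer: 65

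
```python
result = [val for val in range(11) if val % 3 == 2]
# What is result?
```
Trace:
  val=0
  val=1
  val=2
  val=3
  val=4
  val=5
  val=6
  val=7
  val=8
  val=9
  val=10
  result=[2, 5, 8]

Final answer: [2, 5, 8]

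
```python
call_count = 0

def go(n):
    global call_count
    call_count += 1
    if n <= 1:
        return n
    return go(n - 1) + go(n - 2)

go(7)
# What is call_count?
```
Call trace (a repeated sub-call is expanded the first time; later identical calls just restate its return value):
go(n=7)
  go(n=6)
    go(n=5)
      go(n=4)
        go(n=3)
          go(n=2)
            go(n=1)
            -> return 1
            go(n=0)
            -> return 0
          -> return 1
          go(n=1)
          -> return 1
        -> return 2
        go(n=2) -> return 1  (same call as traced above)
      -> return 3
      go(n=3) -> return 2  (same call as traced above)
    -> return 5
    go(n=4) -> return 3  (same call as traced above)
  -> return 8
  go(n=5) -> return 5  (same call as traced above)
-> return 13

call_count is incremented once per call, so count the calls in each subtree. Let C(n) = number of calls made by go(n).
C(0) = C(1) = 1 (base case, no recursion); C(n) = 1 + C(n - 1) + C(n - 2) otherwise.
C(2) = 1 + C(1) + C(0) = 1 + 1 + 1 = 3
C(3) = 1 + C(2) + C(1) = 1 + 3 + 1 = 5
C(4) = 1 + C(3) + C(2) = 1 + 5 + 3 = 9
C(5) = 1 + C(4) + C(3) = 1 + 9 + 5 = 15
C(6) = 1 + C(5) + C(4) = 1 + 15 + 9 = 25
C(7) = 1 + C(6) + C(5) = 1 + 25 + 15 = 41
call_count = C(7) = 41

Final answer: 41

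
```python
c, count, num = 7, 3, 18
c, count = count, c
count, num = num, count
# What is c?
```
Trace:
  c=7, count=3, num=18
  c=3, count=7, num=18
  c=3, count=18, num=7

Final answer: 3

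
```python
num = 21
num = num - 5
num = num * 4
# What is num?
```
Trace:
  num=21
  num=16
  num=64

Final answer: 64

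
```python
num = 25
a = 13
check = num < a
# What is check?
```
Trace:
  num=25
  num=25, a=13
  num=25, a=13, check=False

Final answer: False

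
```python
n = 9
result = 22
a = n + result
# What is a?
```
Trace:
  n=9
  n=9, result=22
  n=9, result=22, a=31

Final answer: 31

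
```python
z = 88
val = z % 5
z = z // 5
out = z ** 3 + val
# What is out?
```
Trace:
  z=88
  z=88, val=3
  z=17, val=3
  z=17, val=3, out=4916

Final answer: 4916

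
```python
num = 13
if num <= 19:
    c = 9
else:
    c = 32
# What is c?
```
Trace:
  num=13
  num=13, c=9

Final answer: 9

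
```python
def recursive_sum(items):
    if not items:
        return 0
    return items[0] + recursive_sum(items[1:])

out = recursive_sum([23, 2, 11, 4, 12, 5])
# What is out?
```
Call trace:
recursive_sum(items=[23, 2, 11, 4, 12, 5])
  recursive_sum(items=[2, 11, 4, 12, 5])
    recursive_sum(items=[11, 4, 12, 5])
      recursive_sum(items=[4, 12, 5])
        recursive_sum(items=[12, 5])
          recursive_sum(items=[5])
            recursive_sum(items=[])
            -> return 0
          -> return 5
        -> return 17
      -> return 21
    -> return 32
  -> return 34
-> return 57

Final answer: 57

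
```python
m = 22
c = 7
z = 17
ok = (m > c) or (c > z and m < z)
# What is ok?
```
Trace:
  m=22
  m=22, c=7
  m=22, c=7, z=17
  m=22, c=7, z=17, ok=True

Final answer: True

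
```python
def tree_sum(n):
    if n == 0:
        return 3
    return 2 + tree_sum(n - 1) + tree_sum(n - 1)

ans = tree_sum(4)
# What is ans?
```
Call trace (a repeated sub-call is expanded the first time; later identical calls just restate its return value):
tree_sum(n=4)
  tree_sum(n=3)
    tree_sum(n=2)
      tree_sum(n=1)
        tree_sum(n=0)
        -> return 3
        tree_sum(n=0)
        -> return 3
      -> return 8
      tree_sum(n=1) -> return 8  (same call as traced above)
    -> return 18
    tree_sum(n=2) -> return 18  (same call as traced above)
  -> return 38
  tree_sum(n=3) -> return 38  (same call as traced above)
-> return 78

Final answer: 78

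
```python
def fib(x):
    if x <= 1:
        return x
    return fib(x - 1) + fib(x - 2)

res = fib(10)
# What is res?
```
Call trace (a repeated sub-call is expanded the first time; later identical calls just restate its return value):
fib(x=10)
  fib(x=9)
    fib(x=8)
      fib(x=7)
        fib(x=6)
          fib(x=5)
            fib(x=4)
              fib(x=3)
                fib(x=2)
                  fib(x=1)
                  -> return 1
                  fib(x=0)
                  -> return 0
                -> return 1
                fib(x=1)
                -> return 1
              -> return 2
              fib(x=2) -> return 1  (same call as traced above)
            -> return 3
            fib(x=3) -> return 2  (same call as traced above)
          -> return 5
          fib(x=4) -> return 3  (same call as traced above)
        -> return 8
        fib(x=5) -> return 5  (same call as traced above)
      -> return 13
      fib(x=6) -> return 8  (same call as traced above)
    -> return 21
    fib(x=7) -> return 13  (same call as traced above)
  -> return 34
  fib(x=8) -> return 21  (same call as traced above)
-> return 55

Final answer: 55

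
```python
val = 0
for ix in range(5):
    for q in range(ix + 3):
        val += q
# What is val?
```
Trace:
  val=0
  val=0, ix=0, q=0
  val=1, ix=0, q=1
  val=3, ix=0, q=2
  val=3, ix=1, q=0
  val=4, ix=1, q=1
  val=6, ix=1, q=2
  val=9, ix=1, q=3
  val=9, ix=2, q=0
  val=10, ix=2, q=1
  val=12, ix=2, q=2
  val=15, ix=2, q=3
  val=19, ix=2, q=4
  val=19, ix=3, q=0
  val=20, ix=3, q=1
  val=22, ix=3, q=2
  val=25, ix=3, q=3
  val=29, ix=3, q=4
  val=34, ix=3, q=5
  val=34, ix=4, q=0
  val=35, ix=4, q=1
  val=37, ix=4, q=2
  val=40, ix=4, q=3
  val=44, ix=4, q=4
  val=49, ix=4, q=5
  val=55, ix=4, q=6

Final answer: 55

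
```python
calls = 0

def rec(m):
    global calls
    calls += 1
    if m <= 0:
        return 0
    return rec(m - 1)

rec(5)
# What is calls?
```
Call trace:
rec(m=5)
  rec(m=4)
    rec(m=3)
      rec(m=2)
        rec(m=1)
          rec(m=0)
          -> return 0
        -> return 0
      -> return 0
    -> return 0
  -> return 0
-> return 0

calls is incremented once per call. rec is entered once for each m = 5, 4, 3, 2, 1, 0 (the m <= 0 call returns without recursing), i.e. 5 + 1 calls.
calls = 6

Final answer: 6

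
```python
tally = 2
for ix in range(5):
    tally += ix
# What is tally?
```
Trace:
  tally=2
  tally=2, ix=0
  tally=3, ix=1
  tally=5, ix=2
  tally=8, ix=3
  tally=12, ix=4

Final answer: 12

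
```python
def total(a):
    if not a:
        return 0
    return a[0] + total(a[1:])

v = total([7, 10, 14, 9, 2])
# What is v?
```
Call trace:
total(a=[7, 10, 14, 9, 2])
  total(a=[10, 14, 9, 2])
    total(a=[14, 9, 2])
      total(a=[9, 2])
        total(a=[2])
          total(a=[])
          -> return 0
        -> return 2
      -> return 11
    -> return 25
  -> return 35
-> return 42

Final answer: 42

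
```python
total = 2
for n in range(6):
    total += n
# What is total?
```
Trace:
  total=2
  total=2, n=0
  total=3, n=1
  total=5, n=2
  total=8, n=3
  total=12, n=4
  total=17, n=5

Final answer: 17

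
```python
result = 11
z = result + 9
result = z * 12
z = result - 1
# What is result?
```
Trace:
  result=11
  result=11, z=20
  result=240, z=20
  result=240, z=239

Final answer: 240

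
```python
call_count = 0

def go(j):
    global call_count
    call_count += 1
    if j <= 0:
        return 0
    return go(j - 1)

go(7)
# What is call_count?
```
Call trace:
go(j=7)
  go(j=6)
    go(j=5)
      go(j=4)
        go(j=3)
          go(j=2)
            go(j=1)
              go(j=0)
              -> return 0
            -> return 0
          -> return 0
        -> return 0
      -> return 0
    -> return 0
  -> return 0
-> return 0

call_count is incremented once per call. go is entered once for each j = 7, 6, 5, 4, 3, 2, 1, 0 (the j <= 0 call returns without recursing), i.e. 7 + 1 calls.
call_count = 8

Final answer: 8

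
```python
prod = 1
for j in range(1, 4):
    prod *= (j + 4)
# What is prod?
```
Trace:
  prod=1
  prod=5, j=1
  prod=30, j=2
  prod=210, j=3

Final answer: 210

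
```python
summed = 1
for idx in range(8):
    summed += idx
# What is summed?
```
Trace:
  summed=1
  summed=1, idx=0
  summed=2, idx=1
  summed=4, idx=2
  summed=7, idx=3
  summed=11, idx=4
  summed=16, idx=5
  summed=22, idx=6
  summed=29, idx=7

Final answer: 29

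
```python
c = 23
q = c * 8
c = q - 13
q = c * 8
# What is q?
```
Trace:
  c=23
  c=23, q=184
  c=171, q=184
  c=171, q=1368

Final answer: 1368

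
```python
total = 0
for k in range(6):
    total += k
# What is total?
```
Trace:
  total=0
  total=0, k=0
  total=1, k=1
  total=3, k=2
  total=6, k=3
  total=10, k=4
  total=15, k=5

Final answer: 15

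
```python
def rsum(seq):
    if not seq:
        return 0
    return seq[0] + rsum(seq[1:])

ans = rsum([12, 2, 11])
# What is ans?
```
Call trace:
rsum(seq=[12, 2, 11])
  rsum(seq=[2, 11])
    rsum(seq=[11])
      rsum(seq=[])
      -> return 0
    -> return 11
  -> return 13
-> return 25

Final answer: 25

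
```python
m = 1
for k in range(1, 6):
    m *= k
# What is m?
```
Trace:
  m=1
  m=1, k=1
  m=2, k=2
  m=6, k=3
  m=24, k=4
  m=120, k=5

Final answer: 120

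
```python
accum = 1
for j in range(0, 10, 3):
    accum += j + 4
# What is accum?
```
Trace:
  accum=1
  accum=5, j=0
  accum=12, j=3
  accum=22, j=6
  accum=35, j=9

Final answer: 35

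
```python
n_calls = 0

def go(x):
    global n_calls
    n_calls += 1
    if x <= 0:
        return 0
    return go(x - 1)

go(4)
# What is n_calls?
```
Call trace:
go(x=4)
  go(x=3)
    go(x=2)
      go(x=1)
        go(x=0)
        -> return 0
      -> return 0
    -> return 0
  -> return 0
-> return 0

n_calls is incremented once per call. go is entered once for each x = 4, 3, 2, 1, 0 (the x <= 0 call returns without recursing), i.e. 4 + 1 calls.
n_calls = 5

Final answer: 5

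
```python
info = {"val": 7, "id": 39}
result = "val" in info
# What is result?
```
Trace:
  info={'val': 7, 'id': 39}
  info={'val': 7, 'id': 39}, result=True

Final answer: True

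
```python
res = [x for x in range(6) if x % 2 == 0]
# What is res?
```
Trace:
  x=0
  x=1
  x=2
  x=3
  x=4
  x=5
  res=[0, 2, 4]

Final answer: [0, 2, 4]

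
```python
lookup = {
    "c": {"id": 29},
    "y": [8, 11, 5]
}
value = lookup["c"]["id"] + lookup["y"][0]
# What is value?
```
Trace:
  lookup={'c': {'id': 29}, 'y': [8, 11, 5]}
  lookup={'c': {'id': 29}, 'y': [8, 11, 5]}, value=37

Final answer: 37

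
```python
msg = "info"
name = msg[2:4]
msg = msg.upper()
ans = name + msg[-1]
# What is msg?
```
Trace:
  msg='info'
  msg='info', name='fo'
  msg='INFO', name='fo'
  msg='INFO', name='fo', ans='foO'

Final answer: 'INFO'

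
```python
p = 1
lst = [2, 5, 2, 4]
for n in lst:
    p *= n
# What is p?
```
Trace:
  p=1
  p=2, n=2
  p=10, n=5
  p=20, n=2
  p=80, n=4

Final answer: 80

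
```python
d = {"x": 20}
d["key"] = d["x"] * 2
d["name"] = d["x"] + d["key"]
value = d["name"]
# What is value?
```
Trace:
  d={'x': 20}
  d={'x': 20, 'key': 40}
  d={'x': 20, 'key': 40, 'name': 60}
  d={'x': 20, 'key': 40, 'name': 60}, value=60

Final answer: 60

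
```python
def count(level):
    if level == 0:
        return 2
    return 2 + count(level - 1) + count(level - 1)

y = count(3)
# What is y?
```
Call trace (a repeated sub-call is expanded the first time; later identical calls just restate its return value):
count(level=3)
  count(level=2)
    count(level=1)
      count(level=0)
      -> return 2
      count(level=0)
      -> return 2
    -> return 6
    count(level=1) -> return 6  (same call as traced above)
  -> return 14
  count(level=2) -> return 14  (same call as traced above)
-> return 30

Final answer: 30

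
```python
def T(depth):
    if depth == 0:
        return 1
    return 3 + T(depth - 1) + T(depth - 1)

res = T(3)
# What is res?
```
Call trace (a repeated sub-call is expanded the first time; later identical calls just restate its return value):
T(depth=3)
  T(depth=2)
    T(depth=1)
      T(depth=0)
      -> return 1
      T(depth=0)
      -> return 1
    -> return 5
    T(depth=1) -> return 5  (same call as traced above)
  -> return 13
  T(depth=2) -> return 13  (same call as traced above)
-> return 29

Final answer: 29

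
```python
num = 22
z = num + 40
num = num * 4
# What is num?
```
Trace:
  num=22
  num=22, z=62
  num=88, z=62

Final answer: 88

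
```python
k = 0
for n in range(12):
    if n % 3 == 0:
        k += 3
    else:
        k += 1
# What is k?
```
Trace:
  k=0
  k=3, n=0
  k=4, n=1
  k=5, n=2
  k=8, n=3
  k=9, n=4
  k=10, n=5
  k=13, n=6
  k=14, n=7
  k=15, n=8
  k=18, n=9
  k=19, n=10
  k=20, n=11

Final answer: 20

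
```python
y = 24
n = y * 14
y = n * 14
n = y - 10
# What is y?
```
Trace:
  y=24
  y=24, n=336
  y=4704, n=336
  y=4704, n=4694

Final answer: 4704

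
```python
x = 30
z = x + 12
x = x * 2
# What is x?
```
Trace:
  x=30
  x=30, z=42
  x=60, z=42

Final answer: 60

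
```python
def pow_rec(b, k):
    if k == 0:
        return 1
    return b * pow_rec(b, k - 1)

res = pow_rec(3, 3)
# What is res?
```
Call trace:
pow_rec(b=3, k=3)
  pow_rec(b=3, k=2)
    pow_rec(b=3, k=1)
      pow_rec(b=3, k=0)
      -> return 1
    -> return 3
  -> return 9
-> return 27

Final answer: 27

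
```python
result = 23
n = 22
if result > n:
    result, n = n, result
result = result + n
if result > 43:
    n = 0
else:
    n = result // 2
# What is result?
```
Trace:
  result=23
  result=23, n=22
  result=22, n=23
  result=45, n=23
  result=45, n=0

Final answer: 45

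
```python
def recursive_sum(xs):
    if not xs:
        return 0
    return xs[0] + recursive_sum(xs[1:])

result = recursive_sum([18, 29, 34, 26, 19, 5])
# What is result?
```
Call trace:
recursive_sum(xs=[18, 29, 34, 26, 19, 5])
  recursive_sum(xs=[29, 34, 26, 19, 5])
    recursive_sum(xs=[34, 26, 19, 5])
      recursive_sum(xs=[26, 19, 5])
        recursive_sum(xs=[19, 5])
          recursive_sum(xs=[5])
            recursive_sum(xs=[])
            -> return 0
          -> return 5
        -> return 24
      -> return 50
    -> return 84
  -> return 113
-> return 131

Final answer: 131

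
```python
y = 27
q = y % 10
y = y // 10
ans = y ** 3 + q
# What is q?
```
Trace:
  y=27
  y=27, q=7
  y=2, q=7
  y=2, q=7, ans=15

Final answer: 7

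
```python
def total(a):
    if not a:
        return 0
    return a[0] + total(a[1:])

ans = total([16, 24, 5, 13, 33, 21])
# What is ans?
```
Call trace:
total(a=[16, 24, 5, 13, 33, 21])
  total(a=[24, 5, 13, 33, 21])
    total(a=[5, 13, 33, 21])
      total(a=[13, 33, 21])
        total(a=[33, 21])
          total(a=[21])
            total(a=[])
            -> return 0
          -> return 21
        -> return 54
      -> return 67
    -> return 72
  -> return 96
-> return 112

Final answer: 112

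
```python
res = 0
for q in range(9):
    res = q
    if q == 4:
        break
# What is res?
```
Trace:
  res=0
  res=0, q=0
  res=1, q=1
  res=2, q=2
  res=3, q=3
  res=4, q=4

Final answer: 4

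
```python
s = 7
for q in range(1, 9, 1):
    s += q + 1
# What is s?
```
Trace:
  s=7
  s=9, q=1
  s=12, q=2
  s=16, q=3
  s=21, q=4
  s=27, q=5
  s=34, q=6
  s=42, q=7
  s=51, q=8

Final answer: 51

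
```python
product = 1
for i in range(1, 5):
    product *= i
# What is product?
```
Trace:
  product=1
  product=1, i=1
  product=2, i=2
  product=6, i=3
  product=24, i=4

Final answer: 24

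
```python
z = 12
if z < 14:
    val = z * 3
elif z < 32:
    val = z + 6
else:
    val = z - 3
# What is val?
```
Trace:
  z=12
  z=12, val=36

Final answer: 36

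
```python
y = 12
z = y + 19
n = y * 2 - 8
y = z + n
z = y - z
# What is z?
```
Trace:
  y=12
  y=12, z=31
  y=12, z=31, n=16
  y=47, z=31, n=16
  y=47, z=16, n=16

Final answer: 16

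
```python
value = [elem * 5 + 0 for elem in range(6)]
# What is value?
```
Trace:
  elem=0
  elem=1
  elem=2
  elem=3
  elem=4
  elem=5
  value=[0, 5, 10, 15, 20, 25]

Final answer: [0, 5, 10, 15, 20, 25]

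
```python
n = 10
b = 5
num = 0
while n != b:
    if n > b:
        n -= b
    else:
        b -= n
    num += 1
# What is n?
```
Trace:
  n=10
  n=10, b=5
  n=10, b=5, num=0
  n=5, b=5, num=1

Final answer: 5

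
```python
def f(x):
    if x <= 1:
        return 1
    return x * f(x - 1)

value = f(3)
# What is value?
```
Call trace:
f(x=3)
  f(x=2)
    f(x=1)
    -> return 1
  -> return 2
-> return 6

Final answer: 6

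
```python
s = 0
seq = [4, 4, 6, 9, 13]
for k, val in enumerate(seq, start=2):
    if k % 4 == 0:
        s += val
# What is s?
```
Trace:
  s=0
  s=0, k=2, val=4
  s=0, k=3, val=4
  s=6, k=4, val=6
  s=6, k=5, val=9
  s=6, k=6, val=13

Final answer: 6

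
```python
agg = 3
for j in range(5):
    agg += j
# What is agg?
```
Trace:
  agg=3
  agg=3, j=0
  agg=4, j=1
  agg=6, j=2
  agg=9, j=3
  agg=13, j=4

Final answer: 13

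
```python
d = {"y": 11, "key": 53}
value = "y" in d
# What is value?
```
Trace:
  d={'y': 11, 'key': 53}
  d={'y': 11, 'key': 53}, value=True

Final answer: True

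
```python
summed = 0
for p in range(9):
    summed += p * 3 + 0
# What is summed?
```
Trace:
  summed=0
  summed=0, p=0
  summed=3, p=1
  summed=9, p=2
  summed=18, p=3
  summed=30, p=4
  summed=45, p=5
  summed=63, p=6
  summed=84, p=7
  summed=108, p=8

Final answer: 108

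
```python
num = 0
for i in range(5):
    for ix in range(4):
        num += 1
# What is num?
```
Trace:
  num=0
  num=1, i=0, ix=0
  num=2, i=0, ix=1
  num=3, i=0, ix=2
  num=4, i=0, ix=3
  num=5, i=1, ix=0
  num=6, i=1, ix=1
  num=7, i=1, ix=2
  num=8, i=1, ix=3
  num=9, i=2, ix=0
  num=10, i=2, ix=1
  num=11, i=2, ix=2
  num=12, i=2, ix=3
  num=13, i=3, ix=0
  num=14, i=3, ix=1
  num=15, i=3, ix=2
  num=16, i=3, ix=3
  num=17, i=4, ix=0
  num=18, i=4, ix=1
  num=19, i=4, ix=2
  num=20, i=4, ix=3

Final answer: 20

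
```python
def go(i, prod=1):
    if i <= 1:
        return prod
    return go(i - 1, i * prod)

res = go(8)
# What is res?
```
Call trace:
go(i=8, prod=1)
  go(i=7, prod=8)
    go(i=6, prod=56)
      go(i=5, prod=336)
        go(i=4, prod=1680)
          go(i=3, prod=6720)
            go(i=2, prod=20160)
              go(i=1, prod=40320)
              -> return 40320
            -> return 40320
          -> return 40320
        -> return 40320
      -> return 40320
    -> return 40320
  -> return 40320
-> return 40320

Final answer: 40320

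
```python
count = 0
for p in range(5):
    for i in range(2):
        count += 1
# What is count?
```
Trace:
  count=0
  count=1, p=0, i=0
  count=2, p=0, i=1
  count=3, p=1, i=0
  count=4, p=1, i=1
  count=5, p=2, i=0
  count=6, p=2, i=1
  count=7, p=3, i=0
  count=8, p=3, i=1
  count=9, p=4, i=0
  count=10, p=4, i=1

Final answer: 10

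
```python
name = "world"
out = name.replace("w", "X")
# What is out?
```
Trace:
  name='world'
  name='world', out='Xorld'

Final answer: 'Xorld'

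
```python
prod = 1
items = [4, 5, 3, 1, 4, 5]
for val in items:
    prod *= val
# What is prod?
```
Trace:
  prod=1
  prod=4, val=4
  prod=20, val=5
  prod=60, val=3
  prod=60, val=1
  prod=240, val=4
  prod=1200, val=5

Final answer: 1200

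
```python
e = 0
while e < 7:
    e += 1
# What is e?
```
Trace:
  e=0
  e=1
  e=2
  e=3
  e=4
  e=5
  e=6
  e=7

Final answer: 7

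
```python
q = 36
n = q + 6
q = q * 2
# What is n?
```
Trace:
  q=36
  q=36, n=42
  q=72, n=42

Final answer: 42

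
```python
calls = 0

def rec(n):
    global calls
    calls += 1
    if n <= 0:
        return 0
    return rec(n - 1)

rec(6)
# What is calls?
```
Call trace:
rec(n=6)
  rec(n=5)
    rec(n=4)
      rec(n=3)
        rec(n=2)
          rec(n=1)
            rec(n=0)
            -> return 0
          -> return 0
        -> return 0
      -> return 0
    -> return 0
  -> return 0
-> return 0

calls is incremented once per call. rec is entered once for each n = 6, 5, 4, 3, 2, 1, 0 (the n <= 0 call returns without recursing), i.e. 6 + 1 calls.
calls = 7

Final answer: 7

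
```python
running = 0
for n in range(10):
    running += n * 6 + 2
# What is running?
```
Trace:
  running=0
  running=2, n=0
  running=10, n=1
  running=24, n=2
  running=44, n=3
  running=70, n=4
  running=102, n=5
  running=140, n=6
  running=184, n=7
  running=234, n=8
  running=290, n=9

Final answer: 290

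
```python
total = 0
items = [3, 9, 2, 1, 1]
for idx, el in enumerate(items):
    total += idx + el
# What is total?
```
Trace:
  total=0
  total=3, idx=0, el=3
  total=13, idx=1, el=9
  total=17, idx=2, el=2
  total=21, idx=3, el=1
  total=26, idx=4, el=1

Final answer: 26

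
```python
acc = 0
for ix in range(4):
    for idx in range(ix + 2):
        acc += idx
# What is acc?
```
Trace:
  acc=0
  acc=0, ix=0, idx=0
  acc=1, ix=0, idx=1
  acc=1, ix=1, idx=0
  acc=2, ix=1, idx=1
  acc=4, ix=1, idx=2
  acc=4, ix=2, idx=0
  acc=5, ix=2, idx=1
  acc=7, ix=2, idx=2
  acc=10, ix=2, idx=3
  acc=10, ix=3, idx=0
  acc=11, ix=3, idx=1
  acc=13, ix=3, idx=2
  acc=16, ix=3, idx=3
  acc=20, ix=3, idx=4

Final answer: 20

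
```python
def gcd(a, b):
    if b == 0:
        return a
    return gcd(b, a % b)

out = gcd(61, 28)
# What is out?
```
Call trace:
gcd(a=61, b=28)
  gcd(a=28, b=5)
    gcd(a=5, b=3)
      gcd(a=3, b=2)
        gcd(a=2, b=1)
          gcd(a=1, b=0)
          -> return 1
        -> return 1
      -> return 1
    -> return 1
  -> return 1
-> return 1

Final answer: 1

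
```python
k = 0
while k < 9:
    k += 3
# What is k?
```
Trace:
  k=0
  k=3
  k=6
  k=9

Final answer: 9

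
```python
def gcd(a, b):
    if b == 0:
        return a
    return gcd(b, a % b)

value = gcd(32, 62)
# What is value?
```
Call trace:
gcd(a=32, b=62)
  gcd(a=62, b=32)
    gcd(a=32, b=30)
      gcd(a=30, b=2)
        gcd(a=2, b=0)
        -> return 2
      -> return 2
    -> return 2
  -> return 2
-> return 2

Final answer: 2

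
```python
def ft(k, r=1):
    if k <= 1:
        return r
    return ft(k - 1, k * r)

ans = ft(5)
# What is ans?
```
Call trace:
ft(k=5, r=1)
  ft(k=4, r=5)
    ft(k=3, r=20)
      ft(k=2, r=60)
        ft(k=1, r=120)
        -> return 120
      -> return 120
    -> return 120
  -> return 120
-> return 120

Final answer: 120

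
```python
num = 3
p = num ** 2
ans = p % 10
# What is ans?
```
Trace:
  num=3
  num=3, p=9
  num=3, p=9, ans=9

Final answer: 9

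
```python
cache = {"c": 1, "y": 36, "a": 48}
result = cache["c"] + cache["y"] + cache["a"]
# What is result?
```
Trace:
  cache={'c': 1, 'y': 36, 'a': 48}
  cache={'c': 1, 'y': 36, 'a': 48}, result=85

Final answer: 85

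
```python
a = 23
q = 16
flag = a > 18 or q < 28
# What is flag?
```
Trace:
  a=23
  a=23, q=16
  a=23, q=16, flag=True

Final answer: True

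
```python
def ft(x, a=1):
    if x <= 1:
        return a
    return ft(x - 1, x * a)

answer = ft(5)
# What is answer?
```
Call trace:
ft(x=5, a=1)
  ft(x=4, a=5)
    ft(x=3, a=20)
      ft(x=2, a=60)
        ft(x=1, a=120)
        -> return 120
      -> return 120
    -> return 120
  -> return 120
-> return 120

Final answer: 120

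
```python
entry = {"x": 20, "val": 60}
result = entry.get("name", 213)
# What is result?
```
Trace:
  entry={'x': 20, 'val': 60}
  entry={'x': 20, 'val': 60}, result=213

Final answer: 213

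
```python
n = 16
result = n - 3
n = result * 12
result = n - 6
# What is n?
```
Trace:
  n=16
  n=16, result=13
  n=156, result=13
  n=156, result=150

Final answer: 156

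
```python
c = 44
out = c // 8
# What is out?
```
Trace:
  c=44
  c=44, out=5

Final answer: 5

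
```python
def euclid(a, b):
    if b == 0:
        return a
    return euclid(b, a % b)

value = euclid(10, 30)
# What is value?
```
Call trace:
euclid(a=10, b=30)
  euclid(a=30, b=10)
    euclid(a=10, b=0)
    -> return 10
  -> return 10
-> return 10

Final answer: 10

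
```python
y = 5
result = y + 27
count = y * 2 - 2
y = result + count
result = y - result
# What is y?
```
Trace:
  y=5
  y=5, result=32
  y=5, result=32, count=8
  y=40, result=32, count=8
  y=40, result=8, count=8

Final answer: 40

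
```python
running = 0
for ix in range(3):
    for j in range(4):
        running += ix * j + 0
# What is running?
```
Trace:
  running=0
  running=0, ix=0, j=0
  running=0, ix=0, j=1
  running=0, ix=0, j=2
  running=0, ix=0, j=3
  running=0, ix=1, j=0
  running=1, ix=1, j=1
  running=3, ix=1, j=2
  running=6, ix=1, j=3
  running=6, ix=2, j=0
  running=8, ix=2, j=1
  running=12, ix=2, j=2
  running=18, ix=2, j=3

Final answer: 18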